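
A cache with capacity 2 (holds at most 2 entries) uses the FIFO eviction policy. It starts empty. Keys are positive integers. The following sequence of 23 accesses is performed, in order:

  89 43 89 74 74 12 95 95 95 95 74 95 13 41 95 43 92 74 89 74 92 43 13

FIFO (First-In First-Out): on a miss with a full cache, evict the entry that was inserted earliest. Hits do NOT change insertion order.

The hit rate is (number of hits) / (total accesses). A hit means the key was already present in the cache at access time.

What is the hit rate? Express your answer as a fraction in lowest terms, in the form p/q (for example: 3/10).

Answer: 7/23

Derivation:
FIFO simulation (capacity=2):
  1. access 89: MISS. Cache (old->new): [89]
  2. access 43: MISS. Cache (old->new): [89 43]
  3. access 89: HIT. Cache (old->new): [89 43]
  4. access 74: MISS, evict 89. Cache (old->new): [43 74]
  5. access 74: HIT. Cache (old->new): [43 74]
  6. access 12: MISS, evict 43. Cache (old->new): [74 12]
  7. access 95: MISS, evict 74. Cache (old->new): [12 95]
  8. access 95: HIT. Cache (old->new): [12 95]
  9. access 95: HIT. Cache (old->new): [12 95]
  10. access 95: HIT. Cache (old->new): [12 95]
  11. access 74: MISS, evict 12. Cache (old->new): [95 74]
  12. access 95: HIT. Cache (old->new): [95 74]
  13. access 13: MISS, evict 95. Cache (old->new): [74 13]
  14. access 41: MISS, evict 74. Cache (old->new): [13 41]
  15. access 95: MISS, evict 13. Cache (old->new): [41 95]
  16. access 43: MISS, evict 41. Cache (old->new): [95 43]
  17. access 92: MISS, evict 95. Cache (old->new): [43 92]
  18. access 74: MISS, evict 43. Cache (old->new): [92 74]
  19. access 89: MISS, evict 92. Cache (old->new): [74 89]
  20. access 74: HIT. Cache (old->new): [74 89]
  21. access 92: MISS, evict 74. Cache (old->new): [89 92]
  22. access 43: MISS, evict 89. Cache (old->new): [92 43]
  23. access 13: MISS, evict 92. Cache (old->new): [43 13]
Total: 7 hits, 16 misses, 14 evictions

Hit rate = 7/23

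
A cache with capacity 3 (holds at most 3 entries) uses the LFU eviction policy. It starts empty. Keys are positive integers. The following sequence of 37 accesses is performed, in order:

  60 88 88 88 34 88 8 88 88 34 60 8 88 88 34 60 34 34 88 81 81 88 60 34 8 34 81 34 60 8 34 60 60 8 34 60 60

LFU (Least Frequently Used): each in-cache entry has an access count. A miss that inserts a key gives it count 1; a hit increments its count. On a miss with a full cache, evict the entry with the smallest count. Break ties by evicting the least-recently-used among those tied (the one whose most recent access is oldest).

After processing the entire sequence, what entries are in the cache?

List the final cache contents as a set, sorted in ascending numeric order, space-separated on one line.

LFU simulation (capacity=3):
  1. access 60: MISS. Cache: [60(c=1)]
  2. access 88: MISS. Cache: [60(c=1) 88(c=1)]
  3. access 88: HIT, count now 2. Cache: [60(c=1) 88(c=2)]
  4. access 88: HIT, count now 3. Cache: [60(c=1) 88(c=3)]
  5. access 34: MISS. Cache: [60(c=1) 34(c=1) 88(c=3)]
  6. access 88: HIT, count now 4. Cache: [60(c=1) 34(c=1) 88(c=4)]
  7. access 8: MISS, evict 60(c=1). Cache: [34(c=1) 8(c=1) 88(c=4)]
  8. access 88: HIT, count now 5. Cache: [34(c=1) 8(c=1) 88(c=5)]
  9. access 88: HIT, count now 6. Cache: [34(c=1) 8(c=1) 88(c=6)]
  10. access 34: HIT, count now 2. Cache: [8(c=1) 34(c=2) 88(c=6)]
  11. access 60: MISS, evict 8(c=1). Cache: [60(c=1) 34(c=2) 88(c=6)]
  12. access 8: MISS, evict 60(c=1). Cache: [8(c=1) 34(c=2) 88(c=6)]
  13. access 88: HIT, count now 7. Cache: [8(c=1) 34(c=2) 88(c=7)]
  14. access 88: HIT, count now 8. Cache: [8(c=1) 34(c=2) 88(c=8)]
  15. access 34: HIT, count now 3. Cache: [8(c=1) 34(c=3) 88(c=8)]
  16. access 60: MISS, evict 8(c=1). Cache: [60(c=1) 34(c=3) 88(c=8)]
  17. access 34: HIT, count now 4. Cache: [60(c=1) 34(c=4) 88(c=8)]
  18. access 34: HIT, count now 5. Cache: [60(c=1) 34(c=5) 88(c=8)]
  19. access 88: HIT, count now 9. Cache: [60(c=1) 34(c=5) 88(c=9)]
  20. access 81: MISS, evict 60(c=1). Cache: [81(c=1) 34(c=5) 88(c=9)]
  21. access 81: HIT, count now 2. Cache: [81(c=2) 34(c=5) 88(c=9)]
  22. access 88: HIT, count now 10. Cache: [81(c=2) 34(c=5) 88(c=10)]
  23. access 60: MISS, evict 81(c=2). Cache: [60(c=1) 34(c=5) 88(c=10)]
  24. access 34: HIT, count now 6. Cache: [60(c=1) 34(c=6) 88(c=10)]
  25. access 8: MISS, evict 60(c=1). Cache: [8(c=1) 34(c=6) 88(c=10)]
  26. access 34: HIT, count now 7. Cache: [8(c=1) 34(c=7) 88(c=10)]
  27. access 81: MISS, evict 8(c=1). Cache: [81(c=1) 34(c=7) 88(c=10)]
  28. access 34: HIT, count now 8. Cache: [81(c=1) 34(c=8) 88(c=10)]
  29. access 60: MISS, evict 81(c=1). Cache: [60(c=1) 34(c=8) 88(c=10)]
  30. access 8: MISS, evict 60(c=1). Cache: [8(c=1) 34(c=8) 88(c=10)]
  31. access 34: HIT, count now 9. Cache: [8(c=1) 34(c=9) 88(c=10)]
  32. access 60: MISS, evict 8(c=1). Cache: [60(c=1) 34(c=9) 88(c=10)]
  33. access 60: HIT, count now 2. Cache: [60(c=2) 34(c=9) 88(c=10)]
  34. access 8: MISS, evict 60(c=2). Cache: [8(c=1) 34(c=9) 88(c=10)]
  35. access 34: HIT, count now 10. Cache: [8(c=1) 88(c=10) 34(c=10)]
  36. access 60: MISS, evict 8(c=1). Cache: [60(c=1) 88(c=10) 34(c=10)]
  37. access 60: HIT, count now 2. Cache: [60(c=2) 88(c=10) 34(c=10)]
Total: 21 hits, 16 misses, 13 evictions

Answer: 34 60 88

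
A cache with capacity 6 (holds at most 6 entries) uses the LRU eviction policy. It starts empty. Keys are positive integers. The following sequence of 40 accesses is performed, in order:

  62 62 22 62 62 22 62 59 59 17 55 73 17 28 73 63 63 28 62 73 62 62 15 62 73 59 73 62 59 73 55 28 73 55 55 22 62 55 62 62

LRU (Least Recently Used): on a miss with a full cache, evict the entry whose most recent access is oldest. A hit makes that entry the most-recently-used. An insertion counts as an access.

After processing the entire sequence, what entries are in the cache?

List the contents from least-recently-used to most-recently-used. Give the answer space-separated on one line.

LRU simulation (capacity=6):
  1. access 62: MISS. Cache (LRU->MRU): [62]
  2. access 62: HIT. Cache (LRU->MRU): [62]
  3. access 22: MISS. Cache (LRU->MRU): [62 22]
  4. access 62: HIT. Cache (LRU->MRU): [22 62]
  5. access 62: HIT. Cache (LRU->MRU): [22 62]
  6. access 22: HIT. Cache (LRU->MRU): [62 22]
  7. access 62: HIT. Cache (LRU->MRU): [22 62]
  8. access 59: MISS. Cache (LRU->MRU): [22 62 59]
  9. access 59: HIT. Cache (LRU->MRU): [22 62 59]
  10. access 17: MISS. Cache (LRU->MRU): [22 62 59 17]
  11. access 55: MISS. Cache (LRU->MRU): [22 62 59 17 55]
  12. access 73: MISS. Cache (LRU->MRU): [22 62 59 17 55 73]
  13. access 17: HIT. Cache (LRU->MRU): [22 62 59 55 73 17]
  14. access 28: MISS, evict 22. Cache (LRU->MRU): [62 59 55 73 17 28]
  15. access 73: HIT. Cache (LRU->MRU): [62 59 55 17 28 73]
  16. access 63: MISS, evict 62. Cache (LRU->MRU): [59 55 17 28 73 63]
  17. access 63: HIT. Cache (LRU->MRU): [59 55 17 28 73 63]
  18. access 28: HIT. Cache (LRU->MRU): [59 55 17 73 63 28]
  19. access 62: MISS, evict 59. Cache (LRU->MRU): [55 17 73 63 28 62]
  20. access 73: HIT. Cache (LRU->MRU): [55 17 63 28 62 73]
  21. access 62: HIT. Cache (LRU->MRU): [55 17 63 28 73 62]
  22. access 62: HIT. Cache (LRU->MRU): [55 17 63 28 73 62]
  23. access 15: MISS, evict 55. Cache (LRU->MRU): [17 63 28 73 62 15]
  24. access 62: HIT. Cache (LRU->MRU): [17 63 28 73 15 62]
  25. access 73: HIT. Cache (LRU->MRU): [17 63 28 15 62 73]
  26. access 59: MISS, evict 17. Cache (LRU->MRU): [63 28 15 62 73 59]
  27. access 73: HIT. Cache (LRU->MRU): [63 28 15 62 59 73]
  28. access 62: HIT. Cache (LRU->MRU): [63 28 15 59 73 62]
  29. access 59: HIT. Cache (LRU->MRU): [63 28 15 73 62 59]
  30. access 73: HIT. Cache (LRU->MRU): [63 28 15 62 59 73]
  31. access 55: MISS, evict 63. Cache (LRU->MRU): [28 15 62 59 73 55]
  32. access 28: HIT. Cache (LRU->MRU): [15 62 59 73 55 28]
  33. access 73: HIT. Cache (LRU->MRU): [15 62 59 55 28 73]
  34. access 55: HIT. Cache (LRU->MRU): [15 62 59 28 73 55]
  35. access 55: HIT. Cache (LRU->MRU): [15 62 59 28 73 55]
  36. access 22: MISS, evict 15. Cache (LRU->MRU): [62 59 28 73 55 22]
  37. access 62: HIT. Cache (LRU->MRU): [59 28 73 55 22 62]
  38. access 55: HIT. Cache (LRU->MRU): [59 28 73 22 62 55]
  39. access 62: HIT. Cache (LRU->MRU): [59 28 73 22 55 62]
  40. access 62: HIT. Cache (LRU->MRU): [59 28 73 22 55 62]
Total: 27 hits, 13 misses, 7 evictions

Answer: 59 28 73 22 55 62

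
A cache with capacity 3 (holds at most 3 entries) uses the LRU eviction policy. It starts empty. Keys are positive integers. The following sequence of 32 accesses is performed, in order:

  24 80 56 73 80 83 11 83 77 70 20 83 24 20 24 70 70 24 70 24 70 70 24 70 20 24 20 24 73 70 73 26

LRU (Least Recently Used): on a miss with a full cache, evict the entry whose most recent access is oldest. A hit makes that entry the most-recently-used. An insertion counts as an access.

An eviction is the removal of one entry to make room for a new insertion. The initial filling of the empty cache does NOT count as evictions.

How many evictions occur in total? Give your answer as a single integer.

Answer: 12

Derivation:
LRU simulation (capacity=3):
  1. access 24: MISS. Cache (LRU->MRU): [24]
  2. access 80: MISS. Cache (LRU->MRU): [24 80]
  3. access 56: MISS. Cache (LRU->MRU): [24 80 56]
  4. access 73: MISS, evict 24. Cache (LRU->MRU): [80 56 73]
  5. access 80: HIT. Cache (LRU->MRU): [56 73 80]
  6. access 83: MISS, evict 56. Cache (LRU->MRU): [73 80 83]
  7. access 11: MISS, evict 73. Cache (LRU->MRU): [80 83 11]
  8. access 83: HIT. Cache (LRU->MRU): [80 11 83]
  9. access 77: MISS, evict 80. Cache (LRU->MRU): [11 83 77]
  10. access 70: MISS, evict 11. Cache (LRU->MRU): [83 77 70]
  11. access 20: MISS, evict 83. Cache (LRU->MRU): [77 70 20]
  12. access 83: MISS, evict 77. Cache (LRU->MRU): [70 20 83]
  13. access 24: MISS, evict 70. Cache (LRU->MRU): [20 83 24]
  14. access 20: HIT. Cache (LRU->MRU): [83 24 20]
  15. access 24: HIT. Cache (LRU->MRU): [83 20 24]
  16. access 70: MISS, evict 83. Cache (LRU->MRU): [20 24 70]
  17. access 70: HIT. Cache (LRU->MRU): [20 24 70]
  18. access 24: HIT. Cache (LRU->MRU): [20 70 24]
  19. access 70: HIT. Cache (LRU->MRU): [20 24 70]
  20. access 24: HIT. Cache (LRU->MRU): [20 70 24]
  21. access 70: HIT. Cache (LRU->MRU): [20 24 70]
  22. access 70: HIT. Cache (LRU->MRU): [20 24 70]
  23. access 24: HIT. Cache (LRU->MRU): [20 70 24]
  24. access 70: HIT. Cache (LRU->MRU): [20 24 70]
  25. access 20: HIT. Cache (LRU->MRU): [24 70 20]
  26. access 24: HIT. Cache (LRU->MRU): [70 20 24]
  27. access 20: HIT. Cache (LRU->MRU): [70 24 20]
  28. access 24: HIT. Cache (LRU->MRU): [70 20 24]
  29. access 73: MISS, evict 70. Cache (LRU->MRU): [20 24 73]
  30. access 70: MISS, evict 20. Cache (LRU->MRU): [24 73 70]
  31. access 73: HIT. Cache (LRU->MRU): [24 70 73]
  32. access 26: MISS, evict 24. Cache (LRU->MRU): [70 73 26]
Total: 17 hits, 15 misses, 12 evictions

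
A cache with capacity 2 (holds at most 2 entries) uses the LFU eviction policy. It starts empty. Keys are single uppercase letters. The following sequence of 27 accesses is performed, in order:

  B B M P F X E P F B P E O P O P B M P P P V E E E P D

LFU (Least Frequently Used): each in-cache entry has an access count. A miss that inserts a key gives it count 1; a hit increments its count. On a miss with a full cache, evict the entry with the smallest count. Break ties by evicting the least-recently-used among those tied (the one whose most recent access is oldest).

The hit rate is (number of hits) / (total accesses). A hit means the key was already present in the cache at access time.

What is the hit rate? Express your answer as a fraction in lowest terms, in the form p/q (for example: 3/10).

LFU simulation (capacity=2):
  1. access B: MISS. Cache: [B(c=1)]
  2. access B: HIT, count now 2. Cache: [B(c=2)]
  3. access M: MISS. Cache: [M(c=1) B(c=2)]
  4. access P: MISS, evict M(c=1). Cache: [P(c=1) B(c=2)]
  5. access F: MISS, evict P(c=1). Cache: [F(c=1) B(c=2)]
  6. access X: MISS, evict F(c=1). Cache: [X(c=1) B(c=2)]
  7. access E: MISS, evict X(c=1). Cache: [E(c=1) B(c=2)]
  8. access P: MISS, evict E(c=1). Cache: [P(c=1) B(c=2)]
  9. access F: MISS, evict P(c=1). Cache: [F(c=1) B(c=2)]
  10. access B: HIT, count now 3. Cache: [F(c=1) B(c=3)]
  11. access P: MISS, evict F(c=1). Cache: [P(c=1) B(c=3)]
  12. access E: MISS, evict P(c=1). Cache: [E(c=1) B(c=3)]
  13. access O: MISS, evict E(c=1). Cache: [O(c=1) B(c=3)]
  14. access P: MISS, evict O(c=1). Cache: [P(c=1) B(c=3)]
  15. access O: MISS, evict P(c=1). Cache: [O(c=1) B(c=3)]
  16. access P: MISS, evict O(c=1). Cache: [P(c=1) B(c=3)]
  17. access B: HIT, count now 4. Cache: [P(c=1) B(c=4)]
  18. access M: MISS, evict P(c=1). Cache: [M(c=1) B(c=4)]
  19. access P: MISS, evict M(c=1). Cache: [P(c=1) B(c=4)]
  20. access P: HIT, count now 2. Cache: [P(c=2) B(c=4)]
  21. access P: HIT, count now 3. Cache: [P(c=3) B(c=4)]
  22. access V: MISS, evict P(c=3). Cache: [V(c=1) B(c=4)]
  23. access E: MISS, evict V(c=1). Cache: [E(c=1) B(c=4)]
  24. access E: HIT, count now 2. Cache: [E(c=2) B(c=4)]
  25. access E: HIT, count now 3. Cache: [E(c=3) B(c=4)]
  26. access P: MISS, evict E(c=3). Cache: [P(c=1) B(c=4)]
  27. access D: MISS, evict P(c=1). Cache: [D(c=1) B(c=4)]
Total: 7 hits, 20 misses, 18 evictions

Hit rate = 7/27

Answer: 7/27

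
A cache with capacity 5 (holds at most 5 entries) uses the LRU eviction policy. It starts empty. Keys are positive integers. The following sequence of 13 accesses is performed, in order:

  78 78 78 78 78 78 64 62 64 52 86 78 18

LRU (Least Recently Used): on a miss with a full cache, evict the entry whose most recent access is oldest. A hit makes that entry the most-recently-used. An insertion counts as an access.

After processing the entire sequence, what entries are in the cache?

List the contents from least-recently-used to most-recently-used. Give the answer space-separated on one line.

Answer: 64 52 86 78 18

Derivation:
LRU simulation (capacity=5):
  1. access 78: MISS. Cache (LRU->MRU): [78]
  2. access 78: HIT. Cache (LRU->MRU): [78]
  3. access 78: HIT. Cache (LRU->MRU): [78]
  4. access 78: HIT. Cache (LRU->MRU): [78]
  5. access 78: HIT. Cache (LRU->MRU): [78]
  6. access 78: HIT. Cache (LRU->MRU): [78]
  7. access 64: MISS. Cache (LRU->MRU): [78 64]
  8. access 62: MISS. Cache (LRU->MRU): [78 64 62]
  9. access 64: HIT. Cache (LRU->MRU): [78 62 64]
  10. access 52: MISS. Cache (LRU->MRU): [78 62 64 52]
  11. access 86: MISS. Cache (LRU->MRU): [78 62 64 52 86]
  12. access 78: HIT. Cache (LRU->MRU): [62 64 52 86 78]
  13. access 18: MISS, evict 62. Cache (LRU->MRU): [64 52 86 78 18]
Total: 7 hits, 6 misses, 1 evictions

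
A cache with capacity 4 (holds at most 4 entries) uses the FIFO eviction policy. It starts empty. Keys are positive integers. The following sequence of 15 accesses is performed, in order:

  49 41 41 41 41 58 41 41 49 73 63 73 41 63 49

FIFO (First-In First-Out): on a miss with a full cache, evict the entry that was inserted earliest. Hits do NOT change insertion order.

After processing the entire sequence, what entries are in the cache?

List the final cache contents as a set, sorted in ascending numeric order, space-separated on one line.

FIFO simulation (capacity=4):
  1. access 49: MISS. Cache (old->new): [49]
  2. access 41: MISS. Cache (old->new): [49 41]
  3. access 41: HIT. Cache (old->new): [49 41]
  4. access 41: HIT. Cache (old->new): [49 41]
  5. access 41: HIT. Cache (old->new): [49 41]
  6. access 58: MISS. Cache (old->new): [49 41 58]
  7. access 41: HIT. Cache (old->new): [49 41 58]
  8. access 41: HIT. Cache (old->new): [49 41 58]
  9. access 49: HIT. Cache (old->new): [49 41 58]
  10. access 73: MISS. Cache (old->new): [49 41 58 73]
  11. access 63: MISS, evict 49. Cache (old->new): [41 58 73 63]
  12. access 73: HIT. Cache (old->new): [41 58 73 63]
  13. access 41: HIT. Cache (old->new): [41 58 73 63]
  14. access 63: HIT. Cache (old->new): [41 58 73 63]
  15. access 49: MISS, evict 41. Cache (old->new): [58 73 63 49]
Total: 9 hits, 6 misses, 2 evictions

Answer: 49 58 63 73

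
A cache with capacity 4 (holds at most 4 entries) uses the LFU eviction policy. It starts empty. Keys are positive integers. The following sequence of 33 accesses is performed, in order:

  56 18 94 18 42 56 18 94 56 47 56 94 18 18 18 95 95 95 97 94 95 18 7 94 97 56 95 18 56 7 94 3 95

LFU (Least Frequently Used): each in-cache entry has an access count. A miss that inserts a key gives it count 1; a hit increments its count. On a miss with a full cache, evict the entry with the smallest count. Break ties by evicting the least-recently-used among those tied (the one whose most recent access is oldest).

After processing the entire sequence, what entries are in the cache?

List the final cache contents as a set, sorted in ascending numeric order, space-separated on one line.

LFU simulation (capacity=4):
  1. access 56: MISS. Cache: [56(c=1)]
  2. access 18: MISS. Cache: [56(c=1) 18(c=1)]
  3. access 94: MISS. Cache: [56(c=1) 18(c=1) 94(c=1)]
  4. access 18: HIT, count now 2. Cache: [56(c=1) 94(c=1) 18(c=2)]
  5. access 42: MISS. Cache: [56(c=1) 94(c=1) 42(c=1) 18(c=2)]
  6. access 56: HIT, count now 2. Cache: [94(c=1) 42(c=1) 18(c=2) 56(c=2)]
  7. access 18: HIT, count now 3. Cache: [94(c=1) 42(c=1) 56(c=2) 18(c=3)]
  8. access 94: HIT, count now 2. Cache: [42(c=1) 56(c=2) 94(c=2) 18(c=3)]
  9. access 56: HIT, count now 3. Cache: [42(c=1) 94(c=2) 18(c=3) 56(c=3)]
  10. access 47: MISS, evict 42(c=1). Cache: [47(c=1) 94(c=2) 18(c=3) 56(c=3)]
  11. access 56: HIT, count now 4. Cache: [47(c=1) 94(c=2) 18(c=3) 56(c=4)]
  12. access 94: HIT, count now 3. Cache: [47(c=1) 18(c=3) 94(c=3) 56(c=4)]
  13. access 18: HIT, count now 4. Cache: [47(c=1) 94(c=3) 56(c=4) 18(c=4)]
  14. access 18: HIT, count now 5. Cache: [47(c=1) 94(c=3) 56(c=4) 18(c=5)]
  15. access 18: HIT, count now 6. Cache: [47(c=1) 94(c=3) 56(c=4) 18(c=6)]
  16. access 95: MISS, evict 47(c=1). Cache: [95(c=1) 94(c=3) 56(c=4) 18(c=6)]
  17. access 95: HIT, count now 2. Cache: [95(c=2) 94(c=3) 56(c=4) 18(c=6)]
  18. access 95: HIT, count now 3. Cache: [94(c=3) 95(c=3) 56(c=4) 18(c=6)]
  19. access 97: MISS, evict 94(c=3). Cache: [97(c=1) 95(c=3) 56(c=4) 18(c=6)]
  20. access 94: MISS, evict 97(c=1). Cache: [94(c=1) 95(c=3) 56(c=4) 18(c=6)]
  21. access 95: HIT, count now 4. Cache: [94(c=1) 56(c=4) 95(c=4) 18(c=6)]
  22. access 18: HIT, count now 7. Cache: [94(c=1) 56(c=4) 95(c=4) 18(c=7)]
  23. access 7: MISS, evict 94(c=1). Cache: [7(c=1) 56(c=4) 95(c=4) 18(c=7)]
  24. access 94: MISS, evict 7(c=1). Cache: [94(c=1) 56(c=4) 95(c=4) 18(c=7)]
  25. access 97: MISS, evict 94(c=1). Cache: [97(c=1) 56(c=4) 95(c=4) 18(c=7)]
  26. access 56: HIT, count now 5. Cache: [97(c=1) 95(c=4) 56(c=5) 18(c=7)]
  27. access 95: HIT, count now 5. Cache: [97(c=1) 56(c=5) 95(c=5) 18(c=7)]
  28. access 18: HIT, count now 8. Cache: [97(c=1) 56(c=5) 95(c=5) 18(c=8)]
  29. access 56: HIT, count now 6. Cache: [97(c=1) 95(c=5) 56(c=6) 18(c=8)]
  30. access 7: MISS, evict 97(c=1). Cache: [7(c=1) 95(c=5) 56(c=6) 18(c=8)]
  31. access 94: MISS, evict 7(c=1). Cache: [94(c=1) 95(c=5) 56(c=6) 18(c=8)]
  32. access 3: MISS, evict 94(c=1). Cache: [3(c=1) 95(c=5) 56(c=6) 18(c=8)]
  33. access 95: HIT, count now 6. Cache: [3(c=1) 56(c=6) 95(c=6) 18(c=8)]
Total: 19 hits, 14 misses, 10 evictions

Answer: 3 18 56 95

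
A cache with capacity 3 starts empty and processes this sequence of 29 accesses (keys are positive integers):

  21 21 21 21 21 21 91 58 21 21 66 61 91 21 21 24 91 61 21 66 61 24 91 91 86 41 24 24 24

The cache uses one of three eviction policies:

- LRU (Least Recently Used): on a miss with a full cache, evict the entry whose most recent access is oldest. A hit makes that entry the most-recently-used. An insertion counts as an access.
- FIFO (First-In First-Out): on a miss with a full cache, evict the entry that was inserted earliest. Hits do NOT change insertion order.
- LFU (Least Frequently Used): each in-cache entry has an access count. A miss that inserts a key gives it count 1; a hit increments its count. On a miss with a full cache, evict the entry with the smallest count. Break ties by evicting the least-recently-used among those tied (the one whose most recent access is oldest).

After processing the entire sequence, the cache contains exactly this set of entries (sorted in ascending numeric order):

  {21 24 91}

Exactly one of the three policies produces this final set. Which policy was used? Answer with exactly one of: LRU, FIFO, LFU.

Simulating under each policy and comparing final sets:
  LRU: final set = {24 41 86} -> differs
  FIFO: final set = {24 41 86} -> differs
  LFU: final set = {21 24 91} -> MATCHES target
Only LFU produces the target set.

Answer: LFU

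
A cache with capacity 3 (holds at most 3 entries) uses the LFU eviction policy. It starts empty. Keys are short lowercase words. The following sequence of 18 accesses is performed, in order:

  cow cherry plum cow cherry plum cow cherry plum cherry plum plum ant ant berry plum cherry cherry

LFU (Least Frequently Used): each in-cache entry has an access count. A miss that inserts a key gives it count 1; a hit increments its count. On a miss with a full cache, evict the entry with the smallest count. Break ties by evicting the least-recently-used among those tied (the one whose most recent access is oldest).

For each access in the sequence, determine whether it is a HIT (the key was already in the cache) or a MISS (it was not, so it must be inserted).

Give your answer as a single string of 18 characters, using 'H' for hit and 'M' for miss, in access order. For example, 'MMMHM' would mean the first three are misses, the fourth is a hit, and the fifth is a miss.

LFU simulation (capacity=3):
  1. access cow: MISS. Cache: [cow(c=1)]
  2. access cherry: MISS. Cache: [cow(c=1) cherry(c=1)]
  3. access plum: MISS. Cache: [cow(c=1) cherry(c=1) plum(c=1)]
  4. access cow: HIT, count now 2. Cache: [cherry(c=1) plum(c=1) cow(c=2)]
  5. access cherry: HIT, count now 2. Cache: [plum(c=1) cow(c=2) cherry(c=2)]
  6. access plum: HIT, count now 2. Cache: [cow(c=2) cherry(c=2) plum(c=2)]
  7. access cow: HIT, count now 3. Cache: [cherry(c=2) plum(c=2) cow(c=3)]
  8. access cherry: HIT, count now 3. Cache: [plum(c=2) cow(c=3) cherry(c=3)]
  9. access plum: HIT, count now 3. Cache: [cow(c=3) cherry(c=3) plum(c=3)]
  10. access cherry: HIT, count now 4. Cache: [cow(c=3) plum(c=3) cherry(c=4)]
  11. access plum: HIT, count now 4. Cache: [cow(c=3) cherry(c=4) plum(c=4)]
  12. access plum: HIT, count now 5. Cache: [cow(c=3) cherry(c=4) plum(c=5)]
  13. access ant: MISS, evict cow(c=3). Cache: [ant(c=1) cherry(c=4) plum(c=5)]
  14. access ant: HIT, count now 2. Cache: [ant(c=2) cherry(c=4) plum(c=5)]
  15. access berry: MISS, evict ant(c=2). Cache: [berry(c=1) cherry(c=4) plum(c=5)]
  16. access plum: HIT, count now 6. Cache: [berry(c=1) cherry(c=4) plum(c=6)]
  17. access cherry: HIT, count now 5. Cache: [berry(c=1) cherry(c=5) plum(c=6)]
  18. access cherry: HIT, count now 6. Cache: [berry(c=1) plum(c=6) cherry(c=6)]
Total: 13 hits, 5 misses, 2 evictions

Answer: MMMHHHHHHHHHMHMHHH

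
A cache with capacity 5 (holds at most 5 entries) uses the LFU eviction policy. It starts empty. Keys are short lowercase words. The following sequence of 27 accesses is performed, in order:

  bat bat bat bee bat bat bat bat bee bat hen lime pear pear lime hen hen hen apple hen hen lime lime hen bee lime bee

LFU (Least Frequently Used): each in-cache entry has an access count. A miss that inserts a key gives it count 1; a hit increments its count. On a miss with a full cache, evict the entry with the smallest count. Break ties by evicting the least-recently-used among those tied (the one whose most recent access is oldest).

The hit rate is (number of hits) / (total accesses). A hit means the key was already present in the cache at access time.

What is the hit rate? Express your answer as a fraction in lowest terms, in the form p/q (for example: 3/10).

LFU simulation (capacity=5):
  1. access bat: MISS. Cache: [bat(c=1)]
  2. access bat: HIT, count now 2. Cache: [bat(c=2)]
  3. access bat: HIT, count now 3. Cache: [bat(c=3)]
  4. access bee: MISS. Cache: [bee(c=1) bat(c=3)]
  5. access bat: HIT, count now 4. Cache: [bee(c=1) bat(c=4)]
  6. access bat: HIT, count now 5. Cache: [bee(c=1) bat(c=5)]
  7. access bat: HIT, count now 6. Cache: [bee(c=1) bat(c=6)]
  8. access bat: HIT, count now 7. Cache: [bee(c=1) bat(c=7)]
  9. access bee: HIT, count now 2. Cache: [bee(c=2) bat(c=7)]
  10. access bat: HIT, count now 8. Cache: [bee(c=2) bat(c=8)]
  11. access hen: MISS. Cache: [hen(c=1) bee(c=2) bat(c=8)]
  12. access lime: MISS. Cache: [hen(c=1) lime(c=1) bee(c=2) bat(c=8)]
  13. access pear: MISS. Cache: [hen(c=1) lime(c=1) pear(c=1) bee(c=2) bat(c=8)]
  14. access pear: HIT, count now 2. Cache: [hen(c=1) lime(c=1) bee(c=2) pear(c=2) bat(c=8)]
  15. access lime: HIT, count now 2. Cache: [hen(c=1) bee(c=2) pear(c=2) lime(c=2) bat(c=8)]
  16. access hen: HIT, count now 2. Cache: [bee(c=2) pear(c=2) lime(c=2) hen(c=2) bat(c=8)]
  17. access hen: HIT, count now 3. Cache: [bee(c=2) pear(c=2) lime(c=2) hen(c=3) bat(c=8)]
  18. access hen: HIT, count now 4. Cache: [bee(c=2) pear(c=2) lime(c=2) hen(c=4) bat(c=8)]
  19. access apple: MISS, evict bee(c=2). Cache: [apple(c=1) pear(c=2) lime(c=2) hen(c=4) bat(c=8)]
  20. access hen: HIT, count now 5. Cache: [apple(c=1) pear(c=2) lime(c=2) hen(c=5) bat(c=8)]
  21. access hen: HIT, count now 6. Cache: [apple(c=1) pear(c=2) lime(c=2) hen(c=6) bat(c=8)]
  22. access lime: HIT, count now 3. Cache: [apple(c=1) pear(c=2) lime(c=3) hen(c=6) bat(c=8)]
  23. access lime: HIT, count now 4. Cache: [apple(c=1) pear(c=2) lime(c=4) hen(c=6) bat(c=8)]
  24. access hen: HIT, count now 7. Cache: [apple(c=1) pear(c=2) lime(c=4) hen(c=7) bat(c=8)]
  25. access bee: MISS, evict apple(c=1). Cache: [bee(c=1) pear(c=2) lime(c=4) hen(c=7) bat(c=8)]
  26. access lime: HIT, count now 5. Cache: [bee(c=1) pear(c=2) lime(c=5) hen(c=7) bat(c=8)]
  27. access bee: HIT, count now 2. Cache: [pear(c=2) bee(c=2) lime(c=5) hen(c=7) bat(c=8)]
Total: 20 hits, 7 misses, 2 evictions

Hit rate = 20/27

Answer: 20/27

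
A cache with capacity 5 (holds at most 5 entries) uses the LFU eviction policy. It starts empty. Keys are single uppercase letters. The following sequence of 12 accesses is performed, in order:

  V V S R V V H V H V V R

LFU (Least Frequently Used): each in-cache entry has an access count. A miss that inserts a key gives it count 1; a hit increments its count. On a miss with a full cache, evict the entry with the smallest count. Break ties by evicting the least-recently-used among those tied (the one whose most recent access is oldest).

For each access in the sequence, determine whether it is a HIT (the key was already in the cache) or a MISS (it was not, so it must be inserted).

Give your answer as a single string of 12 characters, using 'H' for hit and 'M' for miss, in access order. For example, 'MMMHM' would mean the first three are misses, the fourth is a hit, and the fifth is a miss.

LFU simulation (capacity=5):
  1. access V: MISS. Cache: [V(c=1)]
  2. access V: HIT, count now 2. Cache: [V(c=2)]
  3. access S: MISS. Cache: [S(c=1) V(c=2)]
  4. access R: MISS. Cache: [S(c=1) R(c=1) V(c=2)]
  5. access V: HIT, count now 3. Cache: [S(c=1) R(c=1) V(c=3)]
  6. access V: HIT, count now 4. Cache: [S(c=1) R(c=1) V(c=4)]
  7. access H: MISS. Cache: [S(c=1) R(c=1) H(c=1) V(c=4)]
  8. access V: HIT, count now 5. Cache: [S(c=1) R(c=1) H(c=1) V(c=5)]
  9. access H: HIT, count now 2. Cache: [S(c=1) R(c=1) H(c=2) V(c=5)]
  10. access V: HIT, count now 6. Cache: [S(c=1) R(c=1) H(c=2) V(c=6)]
  11. access V: HIT, count now 7. Cache: [S(c=1) R(c=1) H(c=2) V(c=7)]
  12. access R: HIT, count now 2. Cache: [S(c=1) H(c=2) R(c=2) V(c=7)]
Total: 8 hits, 4 misses, 0 evictions

Answer: MHMMHHMHHHHH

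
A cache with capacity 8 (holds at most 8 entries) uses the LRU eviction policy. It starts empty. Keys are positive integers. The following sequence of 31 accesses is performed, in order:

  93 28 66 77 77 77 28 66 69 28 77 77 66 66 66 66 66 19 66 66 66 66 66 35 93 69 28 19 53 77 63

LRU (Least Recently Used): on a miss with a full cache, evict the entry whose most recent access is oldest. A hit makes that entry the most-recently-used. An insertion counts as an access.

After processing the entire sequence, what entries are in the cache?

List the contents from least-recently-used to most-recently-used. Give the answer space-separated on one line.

LRU simulation (capacity=8):
  1. access 93: MISS. Cache (LRU->MRU): [93]
  2. access 28: MISS. Cache (LRU->MRU): [93 28]
  3. access 66: MISS. Cache (LRU->MRU): [93 28 66]
  4. access 77: MISS. Cache (LRU->MRU): [93 28 66 77]
  5. access 77: HIT. Cache (LRU->MRU): [93 28 66 77]
  6. access 77: HIT. Cache (LRU->MRU): [93 28 66 77]
  7. access 28: HIT. Cache (LRU->MRU): [93 66 77 28]
  8. access 66: HIT. Cache (LRU->MRU): [93 77 28 66]
  9. access 69: MISS. Cache (LRU->MRU): [93 77 28 66 69]
  10. access 28: HIT. Cache (LRU->MRU): [93 77 66 69 28]
  11. access 77: HIT. Cache (LRU->MRU): [93 66 69 28 77]
  12. access 77: HIT. Cache (LRU->MRU): [93 66 69 28 77]
  13. access 66: HIT. Cache (LRU->MRU): [93 69 28 77 66]
  14. access 66: HIT. Cache (LRU->MRU): [93 69 28 77 66]
  15. access 66: HIT. Cache (LRU->MRU): [93 69 28 77 66]
  16. access 66: HIT. Cache (LRU->MRU): [93 69 28 77 66]
  17. access 66: HIT. Cache (LRU->MRU): [93 69 28 77 66]
  18. access 19: MISS. Cache (LRU->MRU): [93 69 28 77 66 19]
  19. access 66: HIT. Cache (LRU->MRU): [93 69 28 77 19 66]
  20. access 66: HIT. Cache (LRU->MRU): [93 69 28 77 19 66]
  21. access 66: HIT. Cache (LRU->MRU): [93 69 28 77 19 66]
  22. access 66: HIT. Cache (LRU->MRU): [93 69 28 77 19 66]
  23. access 66: HIT. Cache (LRU->MRU): [93 69 28 77 19 66]
  24. access 35: MISS. Cache (LRU->MRU): [93 69 28 77 19 66 35]
  25. access 93: HIT. Cache (LRU->MRU): [69 28 77 19 66 35 93]
  26. access 69: HIT. Cache (LRU->MRU): [28 77 19 66 35 93 69]
  27. access 28: HIT. Cache (LRU->MRU): [77 19 66 35 93 69 28]
  28. access 19: HIT. Cache (LRU->MRU): [77 66 35 93 69 28 19]
  29. access 53: MISS. Cache (LRU->MRU): [77 66 35 93 69 28 19 53]
  30. access 77: HIT. Cache (LRU->MRU): [66 35 93 69 28 19 53 77]
  31. access 63: MISS, evict 66. Cache (LRU->MRU): [35 93 69 28 19 53 77 63]
Total: 22 hits, 9 misses, 1 evictions

Answer: 35 93 69 28 19 53 77 63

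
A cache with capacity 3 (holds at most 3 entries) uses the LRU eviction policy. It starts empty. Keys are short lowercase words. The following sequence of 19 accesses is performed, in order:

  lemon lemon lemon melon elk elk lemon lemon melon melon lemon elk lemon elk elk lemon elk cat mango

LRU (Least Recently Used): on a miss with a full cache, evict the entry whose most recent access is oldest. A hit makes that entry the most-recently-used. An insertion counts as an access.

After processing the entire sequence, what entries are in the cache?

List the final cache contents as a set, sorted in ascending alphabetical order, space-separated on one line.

Answer: cat elk mango

Derivation:
LRU simulation (capacity=3):
  1. access lemon: MISS. Cache (LRU->MRU): [lemon]
  2. access lemon: HIT. Cache (LRU->MRU): [lemon]
  3. access lemon: HIT. Cache (LRU->MRU): [lemon]
  4. access melon: MISS. Cache (LRU->MRU): [lemon melon]
  5. access elk: MISS. Cache (LRU->MRU): [lemon melon elk]
  6. access elk: HIT. Cache (LRU->MRU): [lemon melon elk]
  7. access lemon: HIT. Cache (LRU->MRU): [melon elk lemon]
  8. access lemon: HIT. Cache (LRU->MRU): [melon elk lemon]
  9. access melon: HIT. Cache (LRU->MRU): [elk lemon melon]
  10. access melon: HIT. Cache (LRU->MRU): [elk lemon melon]
  11. access lemon: HIT. Cache (LRU->MRU): [elk melon lemon]
  12. access elk: HIT. Cache (LRU->MRU): [melon lemon elk]
  13. access lemon: HIT. Cache (LRU->MRU): [melon elk lemon]
  14. access elk: HIT. Cache (LRU->MRU): [melon lemon elk]
  15. access elk: HIT. Cache (LRU->MRU): [melon lemon elk]
  16. access lemon: HIT. Cache (LRU->MRU): [melon elk lemon]
  17. access elk: HIT. Cache (LRU->MRU): [melon lemon elk]
  18. access cat: MISS, evict melon. Cache (LRU->MRU): [lemon elk cat]
  19. access mango: MISS, evict lemon. Cache (LRU->MRU): [elk cat mango]
Total: 14 hits, 5 misses, 2 evictions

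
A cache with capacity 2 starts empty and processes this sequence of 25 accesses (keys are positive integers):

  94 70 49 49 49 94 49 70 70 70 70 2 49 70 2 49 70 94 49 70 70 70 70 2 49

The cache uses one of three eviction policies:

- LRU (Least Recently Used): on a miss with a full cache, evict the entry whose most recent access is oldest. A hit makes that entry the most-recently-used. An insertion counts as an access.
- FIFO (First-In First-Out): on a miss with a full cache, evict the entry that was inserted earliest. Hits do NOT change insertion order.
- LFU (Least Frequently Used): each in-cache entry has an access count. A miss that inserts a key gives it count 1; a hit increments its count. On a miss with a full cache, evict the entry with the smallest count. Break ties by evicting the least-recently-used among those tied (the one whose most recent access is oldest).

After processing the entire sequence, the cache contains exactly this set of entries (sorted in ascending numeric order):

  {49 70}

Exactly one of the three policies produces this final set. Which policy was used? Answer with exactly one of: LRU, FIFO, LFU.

Simulating under each policy and comparing final sets:
  LRU: final set = {2 49} -> differs
  FIFO: final set = {2 49} -> differs
  LFU: final set = {49 70} -> MATCHES target
Only LFU produces the target set.

Answer: LFU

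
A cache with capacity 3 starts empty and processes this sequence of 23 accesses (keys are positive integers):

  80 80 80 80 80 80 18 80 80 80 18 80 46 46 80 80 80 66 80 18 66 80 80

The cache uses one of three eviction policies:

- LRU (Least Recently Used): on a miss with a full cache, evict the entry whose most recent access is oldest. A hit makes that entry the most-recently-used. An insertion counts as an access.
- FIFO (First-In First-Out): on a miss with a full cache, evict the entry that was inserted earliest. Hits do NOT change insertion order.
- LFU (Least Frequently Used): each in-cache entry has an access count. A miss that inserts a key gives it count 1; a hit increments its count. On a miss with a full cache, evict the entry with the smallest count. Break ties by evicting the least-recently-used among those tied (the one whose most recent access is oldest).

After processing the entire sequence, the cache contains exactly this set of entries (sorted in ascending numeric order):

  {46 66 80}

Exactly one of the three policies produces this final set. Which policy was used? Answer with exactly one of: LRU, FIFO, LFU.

Simulating under each policy and comparing final sets:
  LRU: final set = {18 66 80} -> differs
  FIFO: final set = {18 66 80} -> differs
  LFU: final set = {46 66 80} -> MATCHES target
Only LFU produces the target set.

Answer: LFU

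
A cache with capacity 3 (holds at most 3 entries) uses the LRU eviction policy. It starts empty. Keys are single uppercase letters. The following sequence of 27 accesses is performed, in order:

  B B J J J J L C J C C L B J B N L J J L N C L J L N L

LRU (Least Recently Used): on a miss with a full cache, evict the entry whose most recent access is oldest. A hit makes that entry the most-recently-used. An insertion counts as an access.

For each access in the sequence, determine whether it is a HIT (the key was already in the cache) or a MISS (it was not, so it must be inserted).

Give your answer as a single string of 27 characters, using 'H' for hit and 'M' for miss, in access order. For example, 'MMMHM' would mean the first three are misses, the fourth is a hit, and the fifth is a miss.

Answer: MHMHHHMMHHHHMMHMMMHHHMHMHMH

Derivation:
LRU simulation (capacity=3):
  1. access B: MISS. Cache (LRU->MRU): [B]
  2. access B: HIT. Cache (LRU->MRU): [B]
  3. access J: MISS. Cache (LRU->MRU): [B J]
  4. access J: HIT. Cache (LRU->MRU): [B J]
  5. access J: HIT. Cache (LRU->MRU): [B J]
  6. access J: HIT. Cache (LRU->MRU): [B J]
  7. access L: MISS. Cache (LRU->MRU): [B J L]
  8. access C: MISS, evict B. Cache (LRU->MRU): [J L C]
  9. access J: HIT. Cache (LRU->MRU): [L C J]
  10. access C: HIT. Cache (LRU->MRU): [L J C]
  11. access C: HIT. Cache (LRU->MRU): [L J C]
  12. access L: HIT. Cache (LRU->MRU): [J C L]
  13. access B: MISS, evict J. Cache (LRU->MRU): [C L B]
  14. access J: MISS, evict C. Cache (LRU->MRU): [L B J]
  15. access B: HIT. Cache (LRU->MRU): [L J B]
  16. access N: MISS, evict L. Cache (LRU->MRU): [J B N]
  17. access L: MISS, evict J. Cache (LRU->MRU): [B N L]
  18. access J: MISS, evict B. Cache (LRU->MRU): [N L J]
  19. access J: HIT. Cache (LRU->MRU): [N L J]
  20. access L: HIT. Cache (LRU->MRU): [N J L]
  21. access N: HIT. Cache (LRU->MRU): [J L N]
  22. access C: MISS, evict J. Cache (LRU->MRU): [L N C]
  23. access L: HIT. Cache (LRU->MRU): [N C L]
  24. access J: MISS, evict N. Cache (LRU->MRU): [C L J]
  25. access L: HIT. Cache (LRU->MRU): [C J L]
  26. access N: MISS, evict C. Cache (LRU->MRU): [J L N]
  27. access L: HIT. Cache (LRU->MRU): [J N L]
Total: 15 hits, 12 misses, 9 evictions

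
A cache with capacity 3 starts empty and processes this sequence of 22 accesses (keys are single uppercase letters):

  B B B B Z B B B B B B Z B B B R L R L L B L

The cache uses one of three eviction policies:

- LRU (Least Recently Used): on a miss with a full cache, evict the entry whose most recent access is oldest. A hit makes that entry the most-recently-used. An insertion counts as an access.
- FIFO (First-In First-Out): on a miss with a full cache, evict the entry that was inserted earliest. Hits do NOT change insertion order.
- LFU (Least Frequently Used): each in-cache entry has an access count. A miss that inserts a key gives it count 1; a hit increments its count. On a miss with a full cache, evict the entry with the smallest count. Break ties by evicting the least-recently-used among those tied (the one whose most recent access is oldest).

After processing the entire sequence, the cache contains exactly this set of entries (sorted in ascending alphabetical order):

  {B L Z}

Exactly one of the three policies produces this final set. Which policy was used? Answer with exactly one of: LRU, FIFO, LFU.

Answer: LFU

Derivation:
Simulating under each policy and comparing final sets:
  LRU: final set = {B L R} -> differs
  FIFO: final set = {B L R} -> differs
  LFU: final set = {B L Z} -> MATCHES target
Only LFU produces the target set.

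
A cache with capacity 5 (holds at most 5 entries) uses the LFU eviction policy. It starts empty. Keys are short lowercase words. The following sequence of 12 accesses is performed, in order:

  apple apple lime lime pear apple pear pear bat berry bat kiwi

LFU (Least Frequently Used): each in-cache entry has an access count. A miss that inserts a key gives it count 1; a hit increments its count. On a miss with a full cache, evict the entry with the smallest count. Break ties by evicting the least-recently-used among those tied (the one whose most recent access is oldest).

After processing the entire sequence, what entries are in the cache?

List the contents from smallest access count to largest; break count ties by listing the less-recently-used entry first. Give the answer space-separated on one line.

LFU simulation (capacity=5):
  1. access apple: MISS. Cache: [apple(c=1)]
  2. access apple: HIT, count now 2. Cache: [apple(c=2)]
  3. access lime: MISS. Cache: [lime(c=1) apple(c=2)]
  4. access lime: HIT, count now 2. Cache: [apple(c=2) lime(c=2)]
  5. access pear: MISS. Cache: [pear(c=1) apple(c=2) lime(c=2)]
  6. access apple: HIT, count now 3. Cache: [pear(c=1) lime(c=2) apple(c=3)]
  7. access pear: HIT, count now 2. Cache: [lime(c=2) pear(c=2) apple(c=3)]
  8. access pear: HIT, count now 3. Cache: [lime(c=2) apple(c=3) pear(c=3)]
  9. access bat: MISS. Cache: [bat(c=1) lime(c=2) apple(c=3) pear(c=3)]
  10. access berry: MISS. Cache: [bat(c=1) berry(c=1) lime(c=2) apple(c=3) pear(c=3)]
  11. access bat: HIT, count now 2. Cache: [berry(c=1) lime(c=2) bat(c=2) apple(c=3) pear(c=3)]
  12. access kiwi: MISS, evict berry(c=1). Cache: [kiwi(c=1) lime(c=2) bat(c=2) apple(c=3) pear(c=3)]
Total: 6 hits, 6 misses, 1 evictions

Answer: kiwi lime bat apple pear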